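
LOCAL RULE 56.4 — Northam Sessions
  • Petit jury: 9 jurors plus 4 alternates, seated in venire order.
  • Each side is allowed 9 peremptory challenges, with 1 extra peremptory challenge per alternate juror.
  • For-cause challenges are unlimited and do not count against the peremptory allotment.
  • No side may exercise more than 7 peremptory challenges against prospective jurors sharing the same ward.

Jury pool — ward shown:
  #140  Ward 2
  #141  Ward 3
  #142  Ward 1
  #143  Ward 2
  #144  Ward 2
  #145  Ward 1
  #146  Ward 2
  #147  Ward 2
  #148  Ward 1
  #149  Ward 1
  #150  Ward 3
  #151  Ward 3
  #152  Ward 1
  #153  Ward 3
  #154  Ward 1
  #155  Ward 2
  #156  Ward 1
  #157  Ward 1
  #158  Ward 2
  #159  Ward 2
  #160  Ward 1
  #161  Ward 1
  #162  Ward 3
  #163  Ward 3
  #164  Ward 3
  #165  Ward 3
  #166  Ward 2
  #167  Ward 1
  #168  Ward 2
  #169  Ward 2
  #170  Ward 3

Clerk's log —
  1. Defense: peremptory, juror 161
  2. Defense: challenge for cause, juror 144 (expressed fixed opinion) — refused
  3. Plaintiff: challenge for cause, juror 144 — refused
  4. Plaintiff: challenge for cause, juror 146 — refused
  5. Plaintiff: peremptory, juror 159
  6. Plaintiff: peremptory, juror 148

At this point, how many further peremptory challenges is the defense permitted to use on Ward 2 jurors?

Defense peremptories so far: #161 — 1 of 13 used, 12 left overall.
Against Ward 2: none yet — per-ward cap 7 leaves 7.
Binding limit: min(12, 7) = 7.

7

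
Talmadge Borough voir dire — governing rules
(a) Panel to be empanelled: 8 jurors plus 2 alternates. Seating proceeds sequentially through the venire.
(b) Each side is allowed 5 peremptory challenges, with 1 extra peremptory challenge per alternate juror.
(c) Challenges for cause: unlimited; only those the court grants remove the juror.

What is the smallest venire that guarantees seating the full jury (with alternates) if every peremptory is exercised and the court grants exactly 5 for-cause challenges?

29

Seats to fill: 8 + 2 alternates = 10.
Peremptories: 5 + 1×2 = 7 per side × 2 sides = 14.
For-cause removals: 5.
Minimum venire: 10 + 14 + 5 = 29.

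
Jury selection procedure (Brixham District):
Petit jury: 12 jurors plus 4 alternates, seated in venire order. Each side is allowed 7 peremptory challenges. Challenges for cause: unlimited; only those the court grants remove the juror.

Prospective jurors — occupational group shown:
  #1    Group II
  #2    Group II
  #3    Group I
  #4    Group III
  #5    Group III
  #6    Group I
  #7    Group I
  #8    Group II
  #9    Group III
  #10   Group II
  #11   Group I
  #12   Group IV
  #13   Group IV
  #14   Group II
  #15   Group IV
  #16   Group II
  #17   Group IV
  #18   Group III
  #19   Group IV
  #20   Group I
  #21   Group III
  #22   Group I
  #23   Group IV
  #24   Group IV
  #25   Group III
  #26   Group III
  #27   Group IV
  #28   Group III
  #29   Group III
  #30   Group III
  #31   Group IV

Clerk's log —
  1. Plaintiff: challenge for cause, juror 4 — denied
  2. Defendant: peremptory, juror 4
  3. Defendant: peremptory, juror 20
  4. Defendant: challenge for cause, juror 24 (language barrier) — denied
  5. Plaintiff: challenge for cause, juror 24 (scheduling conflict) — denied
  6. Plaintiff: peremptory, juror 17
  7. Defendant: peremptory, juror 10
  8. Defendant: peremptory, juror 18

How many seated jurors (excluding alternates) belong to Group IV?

Removed: #4, #10, #17, #18, #20.
Seated jurors 1–12: #1, #2, #3, #5, #6, #7, #8, #9, #11, #12, #13, #14 (alternates #15, #16, #19, #21 not counted).
Of those, in Group IV: #12, #13 → 2.

2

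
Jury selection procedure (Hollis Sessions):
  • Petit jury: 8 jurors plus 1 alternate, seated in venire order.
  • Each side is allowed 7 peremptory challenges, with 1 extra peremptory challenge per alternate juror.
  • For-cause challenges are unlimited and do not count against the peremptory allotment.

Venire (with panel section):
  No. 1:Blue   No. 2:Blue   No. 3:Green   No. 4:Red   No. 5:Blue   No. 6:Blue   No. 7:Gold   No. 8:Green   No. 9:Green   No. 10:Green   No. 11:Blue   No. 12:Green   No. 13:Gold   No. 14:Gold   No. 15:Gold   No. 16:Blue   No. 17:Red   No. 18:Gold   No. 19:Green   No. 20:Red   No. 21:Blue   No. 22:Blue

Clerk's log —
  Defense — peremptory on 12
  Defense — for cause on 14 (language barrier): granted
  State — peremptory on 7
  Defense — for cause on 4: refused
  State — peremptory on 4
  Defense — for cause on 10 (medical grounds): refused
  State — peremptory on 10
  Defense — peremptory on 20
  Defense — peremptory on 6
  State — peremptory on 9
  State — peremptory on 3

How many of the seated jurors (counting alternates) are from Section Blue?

5

Removed: #3, #4, #6, #7, #9, #10, #12, #14, #20.
Seated (9 incl. alternates): #1, #2, #5, #8, #11, #13, #15, #16, #17.
Of those, in Section Blue: #1, #2, #5, #11, #16 → 5.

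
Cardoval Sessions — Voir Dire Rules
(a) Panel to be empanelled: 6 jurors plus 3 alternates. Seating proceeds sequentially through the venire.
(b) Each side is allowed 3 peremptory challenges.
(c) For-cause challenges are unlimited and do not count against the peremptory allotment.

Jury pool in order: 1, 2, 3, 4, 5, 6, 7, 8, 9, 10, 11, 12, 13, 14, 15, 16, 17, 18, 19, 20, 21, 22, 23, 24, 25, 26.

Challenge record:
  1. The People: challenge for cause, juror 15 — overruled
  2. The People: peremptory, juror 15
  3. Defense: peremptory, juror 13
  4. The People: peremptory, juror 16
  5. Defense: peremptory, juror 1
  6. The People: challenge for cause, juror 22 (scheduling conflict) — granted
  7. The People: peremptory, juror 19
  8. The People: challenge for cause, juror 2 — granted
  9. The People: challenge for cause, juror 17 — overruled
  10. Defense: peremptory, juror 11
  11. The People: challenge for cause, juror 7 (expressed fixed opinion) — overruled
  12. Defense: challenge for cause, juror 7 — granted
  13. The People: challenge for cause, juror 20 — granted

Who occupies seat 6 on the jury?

Removed: #1, #2, #7, #11, #13, #15, #16, #19, #20, #22. (#17 stays — for-cause denied.)
Filling seats in venire order through position 6: #3, #4, #5, #6, #8, #9.
So seat 6 is #9.

9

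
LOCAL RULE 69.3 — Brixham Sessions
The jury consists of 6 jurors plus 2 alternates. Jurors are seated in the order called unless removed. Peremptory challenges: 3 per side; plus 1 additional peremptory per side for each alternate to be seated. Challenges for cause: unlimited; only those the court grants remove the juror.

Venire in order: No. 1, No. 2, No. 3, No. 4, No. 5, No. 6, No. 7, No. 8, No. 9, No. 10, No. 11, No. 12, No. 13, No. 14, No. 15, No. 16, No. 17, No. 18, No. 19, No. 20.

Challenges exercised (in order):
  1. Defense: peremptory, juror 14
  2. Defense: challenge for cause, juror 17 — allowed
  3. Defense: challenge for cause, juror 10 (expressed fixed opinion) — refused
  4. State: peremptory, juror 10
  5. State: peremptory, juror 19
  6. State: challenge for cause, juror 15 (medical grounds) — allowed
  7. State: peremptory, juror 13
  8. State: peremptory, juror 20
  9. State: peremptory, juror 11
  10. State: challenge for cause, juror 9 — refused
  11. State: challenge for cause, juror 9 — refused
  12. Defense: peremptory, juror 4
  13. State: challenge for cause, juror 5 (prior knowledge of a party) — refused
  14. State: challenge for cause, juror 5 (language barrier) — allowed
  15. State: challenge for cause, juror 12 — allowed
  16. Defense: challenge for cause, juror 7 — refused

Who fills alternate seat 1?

9

Removed: #4, #5, #10, #11, #12, #13, #14, #15, #17, #19, #20. (#7, #9 stay — for-cause denied.)
Filling seats in venire order through position 7: #1, #2, #3, #6, #7, #8, #9.
So alternate 1 is #9.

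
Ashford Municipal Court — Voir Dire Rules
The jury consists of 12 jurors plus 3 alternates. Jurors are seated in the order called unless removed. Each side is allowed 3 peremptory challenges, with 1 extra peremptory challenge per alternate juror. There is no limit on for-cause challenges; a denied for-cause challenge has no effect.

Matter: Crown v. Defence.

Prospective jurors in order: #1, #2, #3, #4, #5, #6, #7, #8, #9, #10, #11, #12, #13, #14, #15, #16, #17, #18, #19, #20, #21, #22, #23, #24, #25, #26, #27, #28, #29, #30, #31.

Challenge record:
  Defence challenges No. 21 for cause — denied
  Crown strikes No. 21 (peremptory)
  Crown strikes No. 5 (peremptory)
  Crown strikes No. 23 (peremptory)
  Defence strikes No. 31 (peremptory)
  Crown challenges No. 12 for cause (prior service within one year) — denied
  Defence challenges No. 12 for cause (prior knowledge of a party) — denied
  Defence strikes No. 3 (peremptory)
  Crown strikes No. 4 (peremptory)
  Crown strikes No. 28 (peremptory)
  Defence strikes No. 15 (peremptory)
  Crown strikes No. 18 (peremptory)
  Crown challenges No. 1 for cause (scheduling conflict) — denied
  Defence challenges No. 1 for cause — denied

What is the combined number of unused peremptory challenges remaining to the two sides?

Crown allotment: 3 base + 1 × 3 alternates = 6. Defence allotment: 3 base + 1 × 3 alternates = 6.
Crown peremptories used: #21, #5, #23, #4, #28, #18 — 6 (for-cause on #12, #1 don't count).
Defence peremptories used: #31, #3, #15 — 3 (for-cause on #21, #12, #1 don't count).
Remaining: (6 − 6) + (6 − 3) = 3.

3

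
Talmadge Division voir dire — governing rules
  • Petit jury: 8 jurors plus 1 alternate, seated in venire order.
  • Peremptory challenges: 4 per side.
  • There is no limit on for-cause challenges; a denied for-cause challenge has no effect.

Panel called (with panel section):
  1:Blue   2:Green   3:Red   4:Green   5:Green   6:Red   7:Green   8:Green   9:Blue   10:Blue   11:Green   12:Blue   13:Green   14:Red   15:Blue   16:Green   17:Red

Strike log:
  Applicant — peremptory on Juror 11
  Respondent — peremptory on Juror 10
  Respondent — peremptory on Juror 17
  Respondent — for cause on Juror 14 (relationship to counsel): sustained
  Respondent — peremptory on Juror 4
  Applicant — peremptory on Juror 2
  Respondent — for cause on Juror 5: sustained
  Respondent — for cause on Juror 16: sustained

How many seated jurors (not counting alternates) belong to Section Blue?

Removed: #2, #4, #5, #10, #11, #14, #16, #17.
Seated jurors 1–8: #1, #3, #6, #7, #8, #9, #12, #13 (alternates #15 not counted).
Of those, in Section Blue: #1, #9, #12 → 3.

3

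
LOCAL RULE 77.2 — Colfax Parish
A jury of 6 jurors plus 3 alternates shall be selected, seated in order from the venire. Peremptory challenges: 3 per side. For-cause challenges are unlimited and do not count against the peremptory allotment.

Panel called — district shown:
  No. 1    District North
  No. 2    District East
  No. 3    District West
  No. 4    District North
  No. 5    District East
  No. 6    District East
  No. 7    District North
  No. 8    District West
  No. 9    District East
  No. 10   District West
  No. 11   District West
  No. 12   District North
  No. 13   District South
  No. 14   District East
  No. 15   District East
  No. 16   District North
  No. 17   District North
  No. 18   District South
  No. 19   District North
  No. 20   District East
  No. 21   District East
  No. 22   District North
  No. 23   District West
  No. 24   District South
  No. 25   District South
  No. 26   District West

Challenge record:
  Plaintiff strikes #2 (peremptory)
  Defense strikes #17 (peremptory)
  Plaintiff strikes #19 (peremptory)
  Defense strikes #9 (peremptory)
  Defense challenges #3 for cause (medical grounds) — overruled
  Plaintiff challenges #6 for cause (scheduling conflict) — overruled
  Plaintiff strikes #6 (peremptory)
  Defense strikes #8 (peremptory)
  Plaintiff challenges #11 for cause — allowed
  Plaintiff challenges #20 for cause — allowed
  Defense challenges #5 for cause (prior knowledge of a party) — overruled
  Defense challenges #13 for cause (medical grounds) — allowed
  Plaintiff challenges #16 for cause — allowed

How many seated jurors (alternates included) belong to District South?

0

Removed: #2, #6, #8, #9, #11, #13, #16, #17, #19, #20.
Seated (9 incl. alternates): #1, #3, #4, #5, #7, #10, #12, #14, #15.
None of those are in District South → 0.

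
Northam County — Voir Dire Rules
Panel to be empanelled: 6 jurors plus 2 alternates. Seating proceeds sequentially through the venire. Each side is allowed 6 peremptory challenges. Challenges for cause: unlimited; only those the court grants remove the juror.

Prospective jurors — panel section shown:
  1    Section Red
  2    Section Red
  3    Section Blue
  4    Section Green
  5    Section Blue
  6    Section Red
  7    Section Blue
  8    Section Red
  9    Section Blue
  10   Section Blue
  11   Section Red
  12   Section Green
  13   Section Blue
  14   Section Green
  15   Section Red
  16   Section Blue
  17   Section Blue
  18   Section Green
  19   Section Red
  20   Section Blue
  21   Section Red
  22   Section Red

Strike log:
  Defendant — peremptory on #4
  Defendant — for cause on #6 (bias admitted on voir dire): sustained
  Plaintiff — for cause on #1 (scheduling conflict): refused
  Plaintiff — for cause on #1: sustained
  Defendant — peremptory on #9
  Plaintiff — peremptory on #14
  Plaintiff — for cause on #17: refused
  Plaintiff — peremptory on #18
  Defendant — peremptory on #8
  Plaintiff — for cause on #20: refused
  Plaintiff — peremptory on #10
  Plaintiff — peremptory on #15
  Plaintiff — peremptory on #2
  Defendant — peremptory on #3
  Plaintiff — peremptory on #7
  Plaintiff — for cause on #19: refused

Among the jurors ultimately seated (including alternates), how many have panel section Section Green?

Removed: #1, #2, #3, #4, #6, #7, #8, #9, #10, #14, #15, #18.
Seated (8 incl. alternates): #5, #11, #12, #13, #16, #17, #19, #20.
Of those, in Section Green: #12 → 1.

1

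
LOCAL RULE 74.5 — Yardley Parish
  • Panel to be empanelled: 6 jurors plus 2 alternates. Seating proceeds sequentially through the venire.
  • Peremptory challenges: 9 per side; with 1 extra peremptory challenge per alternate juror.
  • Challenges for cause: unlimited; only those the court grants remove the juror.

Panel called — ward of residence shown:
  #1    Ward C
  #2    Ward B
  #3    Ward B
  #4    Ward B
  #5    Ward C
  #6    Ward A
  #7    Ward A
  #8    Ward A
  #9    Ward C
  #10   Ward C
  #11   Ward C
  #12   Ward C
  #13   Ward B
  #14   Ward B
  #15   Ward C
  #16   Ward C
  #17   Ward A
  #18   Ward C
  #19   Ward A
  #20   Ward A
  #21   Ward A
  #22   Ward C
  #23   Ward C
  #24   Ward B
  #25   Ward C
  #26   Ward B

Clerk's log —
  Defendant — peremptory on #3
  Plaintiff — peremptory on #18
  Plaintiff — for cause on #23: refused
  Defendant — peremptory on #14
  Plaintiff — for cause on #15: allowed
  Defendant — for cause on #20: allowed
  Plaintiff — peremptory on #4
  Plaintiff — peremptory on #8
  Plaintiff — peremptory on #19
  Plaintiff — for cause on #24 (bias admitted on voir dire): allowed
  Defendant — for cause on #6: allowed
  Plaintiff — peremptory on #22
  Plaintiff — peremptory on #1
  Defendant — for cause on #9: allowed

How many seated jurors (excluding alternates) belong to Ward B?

1

Removed: #1, #3, #4, #6, #8, #9, #14, #15, #18, #19, #20, #22, #24.
Seated jurors 1–6: #2, #5, #7, #10, #11, #12 (alternates #13, #16 not counted).
Of those, in Ward B: #2 → 1.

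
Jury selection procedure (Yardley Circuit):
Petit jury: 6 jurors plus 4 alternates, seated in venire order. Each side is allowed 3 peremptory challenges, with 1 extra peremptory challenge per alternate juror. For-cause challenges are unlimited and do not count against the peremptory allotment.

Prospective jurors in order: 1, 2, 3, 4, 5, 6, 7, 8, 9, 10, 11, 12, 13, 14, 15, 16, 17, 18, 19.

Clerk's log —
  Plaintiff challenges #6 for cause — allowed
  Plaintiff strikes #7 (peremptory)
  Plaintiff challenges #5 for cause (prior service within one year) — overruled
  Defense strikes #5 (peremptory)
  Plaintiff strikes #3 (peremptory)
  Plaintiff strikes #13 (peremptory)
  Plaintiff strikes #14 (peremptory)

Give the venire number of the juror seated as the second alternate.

Removed: #3, #5, #6, #7, #13, #14.
Seating in order: seats 1–6 → #1, #2, #4, #8, #9, #10; alternates → #11, #12, #15, #16.
So alternate 2 is #12.

12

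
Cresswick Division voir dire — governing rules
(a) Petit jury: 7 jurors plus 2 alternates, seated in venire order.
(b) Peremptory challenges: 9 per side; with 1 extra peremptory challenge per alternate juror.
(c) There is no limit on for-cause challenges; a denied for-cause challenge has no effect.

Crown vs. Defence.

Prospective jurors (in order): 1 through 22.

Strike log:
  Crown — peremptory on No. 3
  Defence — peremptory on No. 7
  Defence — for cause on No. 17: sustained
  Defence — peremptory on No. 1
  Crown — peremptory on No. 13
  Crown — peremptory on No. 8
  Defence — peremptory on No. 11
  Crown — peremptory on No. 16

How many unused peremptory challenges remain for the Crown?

Crown allotment: 9 base + 1 × 2 alternates = 11.
Crown peremptories used: #3, #13, #8, #16 — 4.
Remaining: 11 − 4 = 7.

7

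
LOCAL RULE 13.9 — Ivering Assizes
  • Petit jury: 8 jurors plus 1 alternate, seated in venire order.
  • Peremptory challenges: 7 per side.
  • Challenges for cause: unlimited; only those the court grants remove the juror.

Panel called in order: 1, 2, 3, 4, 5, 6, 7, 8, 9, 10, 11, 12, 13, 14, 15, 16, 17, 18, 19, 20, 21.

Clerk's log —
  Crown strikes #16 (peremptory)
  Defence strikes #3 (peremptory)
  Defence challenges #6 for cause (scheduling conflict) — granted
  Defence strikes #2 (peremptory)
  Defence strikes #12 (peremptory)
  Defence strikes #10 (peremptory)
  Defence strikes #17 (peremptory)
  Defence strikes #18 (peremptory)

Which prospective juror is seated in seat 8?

13

Removed: #2, #3, #6, #10, #12, #16, #17, #18.
Seating in order: seats 1–8 → #1, #4, #5, #7, #8, #9, #11, #13; alternates → #14.
So seat 8 is #13.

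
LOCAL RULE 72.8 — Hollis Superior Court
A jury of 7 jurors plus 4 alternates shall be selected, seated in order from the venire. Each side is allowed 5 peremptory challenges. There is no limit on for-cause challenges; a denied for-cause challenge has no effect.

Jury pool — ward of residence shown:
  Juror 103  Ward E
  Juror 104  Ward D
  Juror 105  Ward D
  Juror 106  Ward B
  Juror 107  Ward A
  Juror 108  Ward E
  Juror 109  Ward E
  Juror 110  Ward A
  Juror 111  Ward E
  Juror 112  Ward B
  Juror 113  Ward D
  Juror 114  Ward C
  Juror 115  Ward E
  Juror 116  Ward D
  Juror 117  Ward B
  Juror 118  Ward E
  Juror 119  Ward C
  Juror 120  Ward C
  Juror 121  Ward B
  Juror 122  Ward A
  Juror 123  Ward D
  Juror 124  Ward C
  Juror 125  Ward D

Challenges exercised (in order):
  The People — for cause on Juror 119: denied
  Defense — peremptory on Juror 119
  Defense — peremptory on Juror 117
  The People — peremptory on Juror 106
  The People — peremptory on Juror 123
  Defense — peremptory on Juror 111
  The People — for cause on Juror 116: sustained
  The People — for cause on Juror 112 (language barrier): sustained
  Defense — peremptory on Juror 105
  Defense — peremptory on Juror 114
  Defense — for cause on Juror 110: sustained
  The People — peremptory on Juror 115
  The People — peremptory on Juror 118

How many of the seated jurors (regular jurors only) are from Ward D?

Removed: #105, #106, #110, #111, #112, #114, #115, #116, #117, #118, #119, #123.
Seated jurors 1–7: #103, #104, #107, #108, #109, #113, #120 (alternates #121, #122, #124, #125 not counted).
Of those, in Ward D: #104, #113 → 2.

2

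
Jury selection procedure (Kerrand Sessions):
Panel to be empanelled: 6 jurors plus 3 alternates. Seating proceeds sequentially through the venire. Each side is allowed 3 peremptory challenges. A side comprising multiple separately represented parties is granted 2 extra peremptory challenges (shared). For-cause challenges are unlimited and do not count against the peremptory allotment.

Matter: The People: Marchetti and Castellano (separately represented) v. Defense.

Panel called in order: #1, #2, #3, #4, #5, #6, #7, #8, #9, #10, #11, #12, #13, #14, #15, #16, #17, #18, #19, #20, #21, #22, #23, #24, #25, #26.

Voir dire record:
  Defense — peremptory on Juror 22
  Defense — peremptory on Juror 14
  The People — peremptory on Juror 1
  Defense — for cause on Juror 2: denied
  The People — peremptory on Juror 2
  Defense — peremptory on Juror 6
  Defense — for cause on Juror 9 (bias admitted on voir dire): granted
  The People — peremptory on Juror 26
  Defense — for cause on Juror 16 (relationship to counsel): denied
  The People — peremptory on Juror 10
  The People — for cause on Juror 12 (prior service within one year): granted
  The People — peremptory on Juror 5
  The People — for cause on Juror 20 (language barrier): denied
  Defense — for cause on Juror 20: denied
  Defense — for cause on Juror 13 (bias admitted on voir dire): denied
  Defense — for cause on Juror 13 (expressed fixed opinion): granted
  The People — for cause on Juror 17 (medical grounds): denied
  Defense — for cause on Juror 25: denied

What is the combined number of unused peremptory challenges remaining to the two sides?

0

The People allotment: 3 base + 2 multi-party = 5. Defense allotment: 3.
The People peremptories used: #1, #2, #26, #10, #5 — 5 (for-cause on #12, #20, #17 don't count).
Defense peremptories used: #22, #14, #6 — 3 (for-cause on #2, #9, #16, #20, #13, #13, #25 don't count).
Remaining: (5 − 5) + (3 − 3) = 0.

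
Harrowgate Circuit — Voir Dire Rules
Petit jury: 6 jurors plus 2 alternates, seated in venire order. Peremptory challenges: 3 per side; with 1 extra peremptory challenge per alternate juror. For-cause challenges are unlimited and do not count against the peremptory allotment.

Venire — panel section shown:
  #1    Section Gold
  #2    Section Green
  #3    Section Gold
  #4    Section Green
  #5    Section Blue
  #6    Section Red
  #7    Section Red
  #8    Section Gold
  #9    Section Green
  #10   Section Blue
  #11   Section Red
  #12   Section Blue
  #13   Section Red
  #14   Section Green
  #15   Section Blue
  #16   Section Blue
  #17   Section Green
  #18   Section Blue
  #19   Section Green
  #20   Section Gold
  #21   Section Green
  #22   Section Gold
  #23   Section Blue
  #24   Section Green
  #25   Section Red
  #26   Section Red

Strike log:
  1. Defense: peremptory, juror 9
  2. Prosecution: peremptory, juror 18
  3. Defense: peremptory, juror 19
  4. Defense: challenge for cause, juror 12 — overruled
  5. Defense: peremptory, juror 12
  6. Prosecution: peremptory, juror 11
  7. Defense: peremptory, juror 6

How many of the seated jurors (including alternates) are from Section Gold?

Removed: #6, #9, #11, #12, #18, #19.
Seated (8 incl. alternates): #1, #2, #3, #4, #5, #7, #8, #10.
Of those, in Section Gold: #1, #3, #8 → 3.

3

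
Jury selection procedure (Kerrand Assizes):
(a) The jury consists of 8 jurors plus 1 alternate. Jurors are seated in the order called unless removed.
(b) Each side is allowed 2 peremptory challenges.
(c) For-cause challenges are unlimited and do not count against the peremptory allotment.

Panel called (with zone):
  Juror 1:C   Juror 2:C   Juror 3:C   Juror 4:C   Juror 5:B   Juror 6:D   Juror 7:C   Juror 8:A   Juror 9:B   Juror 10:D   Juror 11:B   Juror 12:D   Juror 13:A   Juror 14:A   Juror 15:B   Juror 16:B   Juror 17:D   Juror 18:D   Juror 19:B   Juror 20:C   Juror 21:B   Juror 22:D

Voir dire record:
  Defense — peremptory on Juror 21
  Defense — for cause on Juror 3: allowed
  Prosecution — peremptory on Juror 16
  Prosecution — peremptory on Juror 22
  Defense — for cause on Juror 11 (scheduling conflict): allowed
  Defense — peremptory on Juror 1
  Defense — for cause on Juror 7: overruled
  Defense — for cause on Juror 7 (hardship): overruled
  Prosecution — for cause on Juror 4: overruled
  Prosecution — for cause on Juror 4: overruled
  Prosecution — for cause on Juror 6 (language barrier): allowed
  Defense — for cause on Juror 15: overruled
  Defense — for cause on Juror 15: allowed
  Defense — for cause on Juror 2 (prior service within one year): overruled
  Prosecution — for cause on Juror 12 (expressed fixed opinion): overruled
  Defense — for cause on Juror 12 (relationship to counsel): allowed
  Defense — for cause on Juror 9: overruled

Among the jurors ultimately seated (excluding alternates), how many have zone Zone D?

Removed: #1, #3, #6, #11, #12, #15, #16, #21, #22.
Seated jurors 1–8: #2, #4, #5, #7, #8, #9, #10, #13 (alternates #14 not counted).
Of those, in Zone D: #10 → 1.

1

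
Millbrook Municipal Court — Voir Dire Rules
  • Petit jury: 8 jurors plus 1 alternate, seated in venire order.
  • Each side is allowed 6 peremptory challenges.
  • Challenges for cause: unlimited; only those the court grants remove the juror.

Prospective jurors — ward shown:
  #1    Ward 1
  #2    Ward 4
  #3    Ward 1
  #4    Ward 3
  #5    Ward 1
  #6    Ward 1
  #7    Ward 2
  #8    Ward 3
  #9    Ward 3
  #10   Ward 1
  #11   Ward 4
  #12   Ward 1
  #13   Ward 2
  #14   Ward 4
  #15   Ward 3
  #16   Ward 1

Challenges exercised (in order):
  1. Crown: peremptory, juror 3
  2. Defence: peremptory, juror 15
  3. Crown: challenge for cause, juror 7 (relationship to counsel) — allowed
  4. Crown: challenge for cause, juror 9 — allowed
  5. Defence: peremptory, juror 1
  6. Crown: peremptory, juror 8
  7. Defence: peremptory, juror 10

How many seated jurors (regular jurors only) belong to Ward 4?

Removed: #1, #3, #7, #8, #9, #10, #15.
Seated jurors 1–8: #2, #4, #5, #6, #11, #12, #13, #14 (alternates #16 not counted).
Of those, in Ward 4: #2, #11, #14 → 3.

3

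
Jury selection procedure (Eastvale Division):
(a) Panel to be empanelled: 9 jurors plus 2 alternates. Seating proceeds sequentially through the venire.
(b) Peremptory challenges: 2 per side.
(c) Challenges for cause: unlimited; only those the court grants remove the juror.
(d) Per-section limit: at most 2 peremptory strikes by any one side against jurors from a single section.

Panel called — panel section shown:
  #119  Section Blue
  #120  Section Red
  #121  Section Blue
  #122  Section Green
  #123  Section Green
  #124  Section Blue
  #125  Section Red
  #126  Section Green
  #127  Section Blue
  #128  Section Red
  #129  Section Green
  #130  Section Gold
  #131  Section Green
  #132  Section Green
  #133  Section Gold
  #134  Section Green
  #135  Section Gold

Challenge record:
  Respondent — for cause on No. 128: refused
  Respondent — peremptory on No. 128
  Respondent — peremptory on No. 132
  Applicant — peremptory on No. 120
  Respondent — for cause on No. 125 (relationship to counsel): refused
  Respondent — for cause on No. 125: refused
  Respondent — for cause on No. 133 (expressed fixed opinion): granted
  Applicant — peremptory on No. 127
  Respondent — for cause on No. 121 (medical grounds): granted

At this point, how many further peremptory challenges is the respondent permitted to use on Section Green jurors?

0

Respondent peremptories so far: #128, #132 — 2 of 2 used, 0 left overall.
Against Section Green: #132 — 1 used; per-section cap 2 leaves 1.
Binding limit: min(0, 1) = 0.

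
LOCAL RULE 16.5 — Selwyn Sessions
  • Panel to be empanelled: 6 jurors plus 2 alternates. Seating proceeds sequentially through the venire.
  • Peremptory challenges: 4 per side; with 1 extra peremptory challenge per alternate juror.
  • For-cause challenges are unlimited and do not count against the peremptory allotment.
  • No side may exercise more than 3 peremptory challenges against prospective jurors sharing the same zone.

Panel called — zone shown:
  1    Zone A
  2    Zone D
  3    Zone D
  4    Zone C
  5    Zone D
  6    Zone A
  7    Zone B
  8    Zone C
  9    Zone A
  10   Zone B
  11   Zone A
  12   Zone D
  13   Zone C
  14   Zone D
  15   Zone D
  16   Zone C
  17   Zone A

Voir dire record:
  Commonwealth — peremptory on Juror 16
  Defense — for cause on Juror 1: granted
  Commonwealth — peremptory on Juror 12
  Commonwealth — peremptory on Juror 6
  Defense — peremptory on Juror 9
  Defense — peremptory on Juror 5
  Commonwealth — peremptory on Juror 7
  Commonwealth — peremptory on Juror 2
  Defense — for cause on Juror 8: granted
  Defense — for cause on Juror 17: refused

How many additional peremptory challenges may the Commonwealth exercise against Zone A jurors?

1

Commonwealth peremptories so far: #16, #12, #6, #7, #2 — 5 of 6 used, 1 left overall.
Against Zone A: #6 — 1 used; per-zone cap 3 leaves 2.
Binding limit: min(1, 2) = 1.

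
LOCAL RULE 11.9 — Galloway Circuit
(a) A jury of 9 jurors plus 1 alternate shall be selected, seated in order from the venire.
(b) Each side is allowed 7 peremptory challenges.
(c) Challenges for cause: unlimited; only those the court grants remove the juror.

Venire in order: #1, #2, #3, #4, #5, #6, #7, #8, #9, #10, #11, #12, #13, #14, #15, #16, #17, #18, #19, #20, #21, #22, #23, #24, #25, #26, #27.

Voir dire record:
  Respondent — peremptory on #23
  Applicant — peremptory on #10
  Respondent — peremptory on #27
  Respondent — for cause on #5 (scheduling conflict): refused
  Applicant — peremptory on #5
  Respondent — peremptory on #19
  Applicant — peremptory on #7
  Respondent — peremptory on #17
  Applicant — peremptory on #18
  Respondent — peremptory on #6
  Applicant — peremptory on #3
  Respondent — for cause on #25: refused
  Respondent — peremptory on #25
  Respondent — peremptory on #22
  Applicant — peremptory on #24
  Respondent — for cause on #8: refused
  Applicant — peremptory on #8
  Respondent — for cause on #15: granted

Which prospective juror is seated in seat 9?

Removed: #3, #5, #6, #7, #8, #10, #15, #17, #18, #19, #22, #23, #24, #25, #27.
Seating in order: seats 1–9 → #1, #2, #4, #9, #11, #12, #13, #14, #16; alternates → #20.
So seat 9 is #16.

16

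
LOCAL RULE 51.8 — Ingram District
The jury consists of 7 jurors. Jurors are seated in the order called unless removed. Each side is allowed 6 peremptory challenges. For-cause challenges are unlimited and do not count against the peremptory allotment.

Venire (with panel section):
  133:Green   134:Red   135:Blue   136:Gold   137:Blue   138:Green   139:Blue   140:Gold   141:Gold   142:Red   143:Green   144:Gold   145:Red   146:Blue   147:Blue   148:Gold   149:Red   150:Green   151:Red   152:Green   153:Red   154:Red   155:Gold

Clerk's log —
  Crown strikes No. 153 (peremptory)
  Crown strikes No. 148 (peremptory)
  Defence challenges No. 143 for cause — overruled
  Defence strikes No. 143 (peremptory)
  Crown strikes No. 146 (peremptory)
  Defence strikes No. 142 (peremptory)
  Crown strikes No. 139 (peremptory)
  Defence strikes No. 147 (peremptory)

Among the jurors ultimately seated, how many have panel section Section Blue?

Removed: #139, #142, #143, #146, #147, #148, #153.
Seated jurors 1–7: #133, #134, #135, #136, #137, #138, #140.
Of those, in Section Blue: #135, #137 → 2.

2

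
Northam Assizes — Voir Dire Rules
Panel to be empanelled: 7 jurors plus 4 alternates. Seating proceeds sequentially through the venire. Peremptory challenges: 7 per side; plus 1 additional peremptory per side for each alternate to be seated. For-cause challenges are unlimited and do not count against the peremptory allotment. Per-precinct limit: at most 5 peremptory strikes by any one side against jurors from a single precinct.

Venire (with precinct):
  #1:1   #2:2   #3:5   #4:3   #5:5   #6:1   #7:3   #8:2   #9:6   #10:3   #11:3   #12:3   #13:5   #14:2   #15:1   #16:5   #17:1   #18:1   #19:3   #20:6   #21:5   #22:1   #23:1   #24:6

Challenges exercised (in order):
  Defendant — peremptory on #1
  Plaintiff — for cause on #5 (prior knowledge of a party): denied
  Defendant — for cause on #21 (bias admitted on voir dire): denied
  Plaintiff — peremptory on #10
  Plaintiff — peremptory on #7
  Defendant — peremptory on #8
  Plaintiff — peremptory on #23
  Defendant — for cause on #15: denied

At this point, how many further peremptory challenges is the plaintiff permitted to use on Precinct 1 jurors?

4

Plaintiff peremptories so far: #10, #7, #23 — 3 of 11 used, 8 left overall.
Against Precinct 1: #23 — 1 used; per-precinct cap 5 leaves 4.
Binding limit: min(8, 4) = 4.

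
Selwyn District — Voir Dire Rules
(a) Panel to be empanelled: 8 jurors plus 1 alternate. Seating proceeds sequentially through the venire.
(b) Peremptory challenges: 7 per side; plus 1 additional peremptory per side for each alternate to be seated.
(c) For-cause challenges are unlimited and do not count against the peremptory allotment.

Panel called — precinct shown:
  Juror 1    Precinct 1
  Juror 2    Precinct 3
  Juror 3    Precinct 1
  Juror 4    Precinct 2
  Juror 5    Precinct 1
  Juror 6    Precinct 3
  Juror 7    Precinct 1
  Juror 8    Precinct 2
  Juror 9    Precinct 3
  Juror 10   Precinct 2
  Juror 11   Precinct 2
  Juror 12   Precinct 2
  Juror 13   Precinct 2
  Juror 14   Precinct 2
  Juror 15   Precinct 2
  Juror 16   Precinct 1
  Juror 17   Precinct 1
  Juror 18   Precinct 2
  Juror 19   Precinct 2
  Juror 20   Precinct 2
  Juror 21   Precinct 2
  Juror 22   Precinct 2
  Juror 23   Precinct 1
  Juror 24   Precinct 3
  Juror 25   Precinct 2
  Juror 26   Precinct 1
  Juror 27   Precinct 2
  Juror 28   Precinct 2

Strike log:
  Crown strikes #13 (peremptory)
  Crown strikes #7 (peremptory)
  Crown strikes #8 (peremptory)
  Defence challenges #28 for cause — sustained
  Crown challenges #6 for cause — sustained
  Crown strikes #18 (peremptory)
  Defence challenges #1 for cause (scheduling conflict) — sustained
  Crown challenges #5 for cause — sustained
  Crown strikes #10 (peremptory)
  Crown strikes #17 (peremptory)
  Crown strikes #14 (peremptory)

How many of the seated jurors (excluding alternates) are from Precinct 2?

Removed: #1, #5, #6, #7, #8, #10, #13, #14, #17, #18, #28.
Seated jurors 1–8: #2, #3, #4, #9, #11, #12, #15, #16 (alternates #19 not counted).
Of those, in Precinct 2: #4, #11, #12, #15 → 4.

4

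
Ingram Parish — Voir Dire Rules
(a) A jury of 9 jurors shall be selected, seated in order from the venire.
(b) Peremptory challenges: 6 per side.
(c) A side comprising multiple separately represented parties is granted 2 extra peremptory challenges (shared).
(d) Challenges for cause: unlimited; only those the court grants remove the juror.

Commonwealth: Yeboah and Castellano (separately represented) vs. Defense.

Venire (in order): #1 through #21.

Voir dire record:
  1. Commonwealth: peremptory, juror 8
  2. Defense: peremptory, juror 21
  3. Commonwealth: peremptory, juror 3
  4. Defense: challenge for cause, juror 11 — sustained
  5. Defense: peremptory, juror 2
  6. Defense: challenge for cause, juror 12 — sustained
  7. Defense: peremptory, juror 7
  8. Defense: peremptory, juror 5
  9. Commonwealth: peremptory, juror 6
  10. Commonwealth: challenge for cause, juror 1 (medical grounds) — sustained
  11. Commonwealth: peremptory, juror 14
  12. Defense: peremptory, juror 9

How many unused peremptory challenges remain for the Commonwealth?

Commonwealth allotment: 6 base + 2 multi-party = 8.
Commonwealth peremptories used: #8, #3, #6, #14 — 4 (the for-cause on #1 doesn't count).
Remaining: 8 − 4 = 4.

4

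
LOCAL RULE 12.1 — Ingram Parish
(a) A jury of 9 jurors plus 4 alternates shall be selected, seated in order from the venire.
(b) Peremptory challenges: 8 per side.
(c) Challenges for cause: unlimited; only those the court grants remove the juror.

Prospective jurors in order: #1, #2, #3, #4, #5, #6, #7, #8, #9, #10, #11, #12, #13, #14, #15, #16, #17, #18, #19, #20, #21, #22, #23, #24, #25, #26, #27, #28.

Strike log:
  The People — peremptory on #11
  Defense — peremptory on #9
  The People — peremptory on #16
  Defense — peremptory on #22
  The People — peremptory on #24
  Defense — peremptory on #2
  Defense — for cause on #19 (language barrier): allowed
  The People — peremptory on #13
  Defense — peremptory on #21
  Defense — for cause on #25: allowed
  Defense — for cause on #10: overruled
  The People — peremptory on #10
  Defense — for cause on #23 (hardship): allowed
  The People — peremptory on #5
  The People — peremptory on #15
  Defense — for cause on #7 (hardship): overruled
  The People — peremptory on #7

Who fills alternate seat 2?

26

Removed: #2, #5, #7, #9, #10, #11, #13, #15, #16, #19, #21, #22, #23, #24, #25.
Filling seats in venire order through position 11: #1, #3, #4, #6, #8, #12, #14, #17, #18, #20, #26.
So alternate 2 is #26.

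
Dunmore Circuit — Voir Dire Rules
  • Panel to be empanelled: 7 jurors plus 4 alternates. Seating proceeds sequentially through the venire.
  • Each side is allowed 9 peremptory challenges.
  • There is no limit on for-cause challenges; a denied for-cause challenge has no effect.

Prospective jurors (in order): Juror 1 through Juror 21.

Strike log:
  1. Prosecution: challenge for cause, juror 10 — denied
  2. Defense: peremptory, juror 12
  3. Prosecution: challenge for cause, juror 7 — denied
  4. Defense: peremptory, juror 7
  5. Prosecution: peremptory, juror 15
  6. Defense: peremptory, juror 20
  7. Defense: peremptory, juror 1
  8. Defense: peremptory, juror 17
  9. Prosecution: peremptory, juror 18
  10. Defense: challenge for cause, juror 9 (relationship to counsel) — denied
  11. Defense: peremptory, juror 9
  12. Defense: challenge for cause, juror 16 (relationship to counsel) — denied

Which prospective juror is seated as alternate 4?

16

Removed: #1, #7, #9, #12, #15, #17, #18, #20. (#10, #16 stay — for-cause denied.)
Seating in order: seats 1–7 → #2, #3, #4, #5, #6, #8, #10; alternates → #11, #13, #14, #16.
So alternate 4 is #16.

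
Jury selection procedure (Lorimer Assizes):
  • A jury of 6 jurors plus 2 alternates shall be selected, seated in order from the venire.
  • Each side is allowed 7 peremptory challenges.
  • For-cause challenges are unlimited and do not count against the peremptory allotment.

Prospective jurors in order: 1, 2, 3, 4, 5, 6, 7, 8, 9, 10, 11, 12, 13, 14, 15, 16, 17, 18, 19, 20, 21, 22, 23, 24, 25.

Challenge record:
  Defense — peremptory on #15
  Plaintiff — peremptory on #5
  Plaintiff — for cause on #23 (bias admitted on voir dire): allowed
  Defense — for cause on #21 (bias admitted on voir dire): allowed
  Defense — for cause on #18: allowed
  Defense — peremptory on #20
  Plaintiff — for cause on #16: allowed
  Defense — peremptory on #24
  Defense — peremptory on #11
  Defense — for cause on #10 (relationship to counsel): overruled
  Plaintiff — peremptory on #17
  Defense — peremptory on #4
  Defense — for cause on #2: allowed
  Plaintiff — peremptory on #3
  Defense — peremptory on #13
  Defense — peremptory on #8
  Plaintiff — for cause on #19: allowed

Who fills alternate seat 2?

Removed: #2, #3, #4, #5, #8, #11, #13, #15, #16, #17, #18, #19, #20, #21, #23, #24. (#10 stays — for-cause denied.)
Seating in order: seats 1–6 → #1, #6, #7, #9, #10, #12; alternates → #14, #22.
So alternate 2 is #22.

22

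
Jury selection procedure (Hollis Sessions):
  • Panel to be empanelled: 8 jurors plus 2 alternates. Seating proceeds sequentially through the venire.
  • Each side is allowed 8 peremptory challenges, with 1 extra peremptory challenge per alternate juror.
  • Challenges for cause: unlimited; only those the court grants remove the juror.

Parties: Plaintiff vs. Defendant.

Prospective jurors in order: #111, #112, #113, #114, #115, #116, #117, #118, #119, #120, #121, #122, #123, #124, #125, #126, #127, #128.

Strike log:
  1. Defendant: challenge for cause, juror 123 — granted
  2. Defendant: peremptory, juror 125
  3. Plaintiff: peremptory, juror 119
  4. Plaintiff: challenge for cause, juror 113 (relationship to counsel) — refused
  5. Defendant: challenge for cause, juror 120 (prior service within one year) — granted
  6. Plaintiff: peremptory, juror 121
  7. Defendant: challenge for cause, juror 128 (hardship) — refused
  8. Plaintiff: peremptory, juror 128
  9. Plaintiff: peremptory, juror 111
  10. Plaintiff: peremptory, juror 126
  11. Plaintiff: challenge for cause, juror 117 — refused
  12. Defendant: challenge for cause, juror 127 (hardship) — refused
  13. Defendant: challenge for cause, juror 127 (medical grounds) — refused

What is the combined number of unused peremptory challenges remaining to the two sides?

Plaintiff allotment: 8 base + 1 × 2 alternates = 10. Defendant allotment: 8 base + 1 × 2 alternates = 10.
Plaintiff peremptories used: #119, #121, #128, #111, #126 — 5 (for-cause on #113, #117 don't count).
Defendant peremptories used: #125 — 1 (for-cause on #123, #120, #128, #127, #127 don't count).
Remaining: (10 − 5) + (10 − 1) = 14.

14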